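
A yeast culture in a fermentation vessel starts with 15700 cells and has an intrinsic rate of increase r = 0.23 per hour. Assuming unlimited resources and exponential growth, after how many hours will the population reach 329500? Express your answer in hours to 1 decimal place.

Set N₀·e^(rt) = 329500: e^(0.23·t) = 329500/15700 = 20.987.
0.23·t = ln(20.987) = 3.0439, so t = 3.0439/0.23 = 13.234.

13.2 hours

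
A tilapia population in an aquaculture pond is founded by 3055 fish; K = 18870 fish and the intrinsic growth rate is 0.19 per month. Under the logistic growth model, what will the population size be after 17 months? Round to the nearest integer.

15663 fish

A = (K − N₀)/N₀ = (18870 − 3055)/3055 = 5.1768.
N(t) = K/(1 + A·e^(−rt)) = 18870/(1 + 5.1768×e^(−0.19×17)).
e^(−3.23) = 0.039557; denominator = 1 + 5.1768×0.039557 = 1.2048.
N = 18870/1.2048 = 15662.6.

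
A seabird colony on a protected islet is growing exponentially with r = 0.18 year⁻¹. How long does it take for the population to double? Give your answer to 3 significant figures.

Doubling time t_d = ln(2)/r = 0.6931/0.18 = 3.8508.

3.85 years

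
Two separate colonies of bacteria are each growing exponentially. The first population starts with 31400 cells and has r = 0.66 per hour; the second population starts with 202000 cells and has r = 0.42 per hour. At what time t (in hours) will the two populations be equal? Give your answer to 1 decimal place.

Set 31400·e^(0.66t) = 202000·e^(0.42t).
e^((0.66 − 0.42)t) = 202000/31400 → e^(0.24·t) = 6.4331.
0.24·t = ln(6.4331) = 1.8615, so t = 1.8615/0.24 = 7.7561.

7.8 hours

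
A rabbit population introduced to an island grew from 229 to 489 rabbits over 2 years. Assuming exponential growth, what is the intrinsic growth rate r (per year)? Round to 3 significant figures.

0.379 per year

From N(t) = N₀·e^(rt): e^(r·2) = 489/229 = 2.1354.
r·2 = ln(2.1354) = 0.75864, so r = 0.75864/2 = 0.37932.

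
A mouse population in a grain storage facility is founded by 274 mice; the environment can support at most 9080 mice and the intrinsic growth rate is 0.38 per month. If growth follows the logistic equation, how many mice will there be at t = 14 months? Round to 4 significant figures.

7846 mice

A = (K − N₀)/N₀ = (9080 − 274)/274 = 32.139.
N(t) = K/(1 + A·e^(−rt)) = 9080/(1 + 32.139×e^(−0.38×14)).
e^(−5.32) = 0.0048928; denominator = 1 + 32.139×0.0048928 = 1.1572.
N = 9080/1.1572 = 7846.21.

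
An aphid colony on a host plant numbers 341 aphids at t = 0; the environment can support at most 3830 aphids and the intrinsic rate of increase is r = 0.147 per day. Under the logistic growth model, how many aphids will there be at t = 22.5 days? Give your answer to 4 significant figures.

A = (K − N₀)/N₀ = (3830 − 341)/341 = 10.232.
N(t) = K/(1 + A·e^(−rt)) = 3830/(1 + 10.232×e^(−0.147×22.5)).
e^(−3.307) = 0.036608; denominator = 1 + 10.232×0.036608 = 1.3746.
N = 3830/1.3746 = 2786.35.

2786 aphids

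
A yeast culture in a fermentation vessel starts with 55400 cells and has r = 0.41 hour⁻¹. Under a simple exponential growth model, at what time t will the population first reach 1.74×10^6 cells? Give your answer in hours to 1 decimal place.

8.4 hours

Set N₀·e^(rt) = 1.74×10^6: e^(0.41·t) = 1.74×10^6/55400 = 31.408.
0.41·t = ln(31.408) = 3.4471, so t = 3.4471/0.41 = 8.4075.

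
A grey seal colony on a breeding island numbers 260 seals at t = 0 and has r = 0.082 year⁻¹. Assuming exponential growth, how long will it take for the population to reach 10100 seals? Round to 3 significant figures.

44.6 years

Set N₀·e^(rt) = 10100: e^(0.082·t) = 10100/260 = 38.846.
0.082·t = ln(38.846) = 3.6596, so t = 3.6596/0.082 = 44.629.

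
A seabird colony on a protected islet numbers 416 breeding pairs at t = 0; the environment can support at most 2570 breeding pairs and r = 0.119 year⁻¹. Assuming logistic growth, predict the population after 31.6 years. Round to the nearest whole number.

2294 breeding pairs

A = (K − N₀)/N₀ = (2570 − 416)/416 = 5.1779.
N(t) = K/(1 + A·e^(−rt)) = 2570/(1 + 5.1779×e^(−0.119×31.6)).
e^(−3.76) = 0.023274; denominator = 1 + 5.1779×0.023274 = 1.1205.
N = 2570/1.1205 = 2293.59.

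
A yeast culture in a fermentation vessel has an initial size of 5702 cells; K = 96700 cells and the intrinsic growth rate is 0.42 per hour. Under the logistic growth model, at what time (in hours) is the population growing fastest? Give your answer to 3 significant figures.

Logistic growth is fastest at N = K/2 = 48350.
A = (K − N₀)/N₀ = 15.959. Set K/(1 + A·e^(−rt)) = K/2 → A·e^(−rt) = 1.
e^(−0.42t) = 1/15.959 = 0.0626607, so t = ln(15.959)/0.42 = 2.77/0.42 = 6.5953.

6.60 hours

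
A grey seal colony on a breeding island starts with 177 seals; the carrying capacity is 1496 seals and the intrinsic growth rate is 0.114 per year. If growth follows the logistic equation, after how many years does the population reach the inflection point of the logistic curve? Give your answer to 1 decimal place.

Logistic growth is fastest at N = K/2 = 748.
A = (K − N₀)/N₀ = 7.452. Set K/(1 + A·e^(−rt)) = K/2 → A·e^(−rt) = 1.
e^(−0.114t) = 1/7.452 = 0.134193, so t = ln(7.452)/0.114 = 2.0085/0.114 = 17.618.

17.6 years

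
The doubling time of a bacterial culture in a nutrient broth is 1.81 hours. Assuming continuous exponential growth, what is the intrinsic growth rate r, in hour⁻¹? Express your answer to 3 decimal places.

0.383 per hour

r = ln(2)/t_d = 0.6931/1.81 = 0.38295.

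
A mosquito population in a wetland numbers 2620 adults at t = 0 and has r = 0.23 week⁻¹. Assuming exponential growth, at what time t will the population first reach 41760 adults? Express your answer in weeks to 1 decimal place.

12.0 weeks

Set N₀·e^(rt) = 41760: e^(0.23·t) = 41760/2620 = 15.939.
0.23·t = ln(15.939) = 2.7688, so t = 2.7688/0.23 = 12.038.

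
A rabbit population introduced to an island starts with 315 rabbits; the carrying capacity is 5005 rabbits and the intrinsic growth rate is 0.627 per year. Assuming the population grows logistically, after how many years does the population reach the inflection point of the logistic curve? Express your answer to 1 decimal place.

4.3 years

Logistic growth is fastest at N = K/2 = 2502.5.
A = (K − N₀)/N₀ = 14.889. Set K/(1 + A·e^(−rt)) = K/2 → A·e^(−rt) = 1.
e^(−0.627t) = 1/14.889 = 0.0671642, so t = ln(14.889)/0.627 = 2.7006/0.627 = 4.3072.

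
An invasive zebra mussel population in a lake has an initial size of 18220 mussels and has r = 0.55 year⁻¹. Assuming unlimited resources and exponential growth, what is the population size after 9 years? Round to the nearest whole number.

N(t) = N₀·e^(rt) = 18220 × e^(0.55×9) = 18220 × e^4.95.
e^4.95 ≈ 141.17, so N ≈ 18220 × 141.17 = 2.572208×10^6.

2572208 mussels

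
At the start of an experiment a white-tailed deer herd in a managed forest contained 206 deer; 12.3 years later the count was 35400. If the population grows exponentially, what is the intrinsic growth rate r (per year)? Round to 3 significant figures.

From N(t) = N₀·e^(rt): e^(r·12.3) = 35400/206 = 171.84.
r·12.3 = ln(171.84) = 5.1466, so r = 5.1466/12.3 = 0.41842.

0.418 per year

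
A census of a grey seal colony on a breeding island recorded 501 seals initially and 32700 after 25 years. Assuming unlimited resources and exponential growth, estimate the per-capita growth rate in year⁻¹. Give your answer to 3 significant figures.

From N(t) = N₀·e^(rt): e^(r·25) = 32700/501 = 65.269.
r·25 = ln(65.269) = 4.1785, so r = 4.1785/25 = 0.16714.

0.167 per year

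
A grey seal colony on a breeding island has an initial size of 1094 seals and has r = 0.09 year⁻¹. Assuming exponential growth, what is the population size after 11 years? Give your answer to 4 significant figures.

N(t) = N₀·e^(rt) = 1094 × e^(0.09×11) = 1094 × e^0.99.
e^0.99 ≈ 2.6912, so N ≈ 1094 × 2.6912 = 2944.21.

2944 seals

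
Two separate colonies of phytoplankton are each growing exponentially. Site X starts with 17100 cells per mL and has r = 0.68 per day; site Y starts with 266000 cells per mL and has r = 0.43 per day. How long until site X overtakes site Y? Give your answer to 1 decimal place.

Set 17100·e^(0.68t) = 266000·e^(0.43t).
e^((0.68 − 0.43)t) = 266000/17100 → e^(0.25·t) = 15.556.
0.25·t = ln(15.556) = 2.7444, so t = 2.7444/0.25 = 10.978.

11.0 days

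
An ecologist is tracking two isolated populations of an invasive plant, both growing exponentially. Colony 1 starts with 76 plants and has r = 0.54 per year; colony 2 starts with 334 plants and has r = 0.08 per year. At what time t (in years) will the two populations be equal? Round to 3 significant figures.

Set 76·e^(0.54t) = 334·e^(0.08t).
e^((0.54 − 0.08)t) = 334/76 → e^(0.46·t) = 4.3947.
0.46·t = ln(4.3947) = 1.4804, so t = 1.4804/0.46 = 3.2183.

3.22 years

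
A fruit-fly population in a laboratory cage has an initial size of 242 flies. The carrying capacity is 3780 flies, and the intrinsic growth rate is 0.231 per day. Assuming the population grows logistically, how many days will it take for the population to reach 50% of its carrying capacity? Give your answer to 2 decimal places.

11.61 days

A = (K − N₀)/N₀ = (3780 − 242)/242 = 14.62.
Solve 3780/(1 + 14.62·e^(−0.231t)) = 1890: 1 + 14.62·e^(−0.231t) = 2, so e^(−0.231t) = 0.0684002.
−0.231·t = ln(0.0684002) = -2.6824, so t = 2.6824/0.231 = 11.612.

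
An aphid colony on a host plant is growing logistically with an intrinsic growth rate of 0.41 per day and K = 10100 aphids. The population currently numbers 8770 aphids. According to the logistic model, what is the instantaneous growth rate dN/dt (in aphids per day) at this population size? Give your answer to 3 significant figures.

dN/dt = rN(1 − N/K) = 0.41 × 8770 × (1 − 8770/10100).
1 − 8770/10100 = 0.13168; dN/dt = 0.41 × 8770 × 0.13168 = 473.49.

473 aphids per day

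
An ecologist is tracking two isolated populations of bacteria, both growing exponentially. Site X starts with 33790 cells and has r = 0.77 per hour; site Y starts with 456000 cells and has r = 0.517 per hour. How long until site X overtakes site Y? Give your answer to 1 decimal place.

10.3 hours

Set 33790·e^(0.77t) = 456000·e^(0.517t).
e^((0.77 − 0.517)t) = 456000/33790 → e^(0.253·t) = 13.495.
0.253·t = ln(13.495) = 2.6023, so t = 2.6023/0.253 = 10.286.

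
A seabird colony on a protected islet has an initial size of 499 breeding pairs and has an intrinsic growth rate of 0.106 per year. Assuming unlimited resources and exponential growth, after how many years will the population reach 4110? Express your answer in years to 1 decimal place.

Set N₀·e^(rt) = 4110: e^(0.106·t) = 4110/499 = 8.2365.
0.106·t = ln(8.2365) = 2.1086, so t = 2.1086/0.106 = 19.892.

19.9 years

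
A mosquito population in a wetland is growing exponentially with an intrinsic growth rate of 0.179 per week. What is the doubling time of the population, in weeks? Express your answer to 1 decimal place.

Doubling time t_d = ln(2)/r = 0.6931/0.179 = 3.8723.

3.9 weeks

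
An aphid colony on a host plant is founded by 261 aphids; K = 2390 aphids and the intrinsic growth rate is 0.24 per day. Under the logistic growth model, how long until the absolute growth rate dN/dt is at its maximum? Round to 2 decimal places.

8.75 days

Logistic growth is fastest at N = K/2 = 1195.
A = (K − N₀)/N₀ = 8.1571. Set K/(1 + A·e^(−rt)) = K/2 → A·e^(−rt) = 1.
e^(−0.24t) = 1/8.1571 = 0.122593, so t = ln(8.1571)/0.24 = 2.0989/0.24 = 8.7454.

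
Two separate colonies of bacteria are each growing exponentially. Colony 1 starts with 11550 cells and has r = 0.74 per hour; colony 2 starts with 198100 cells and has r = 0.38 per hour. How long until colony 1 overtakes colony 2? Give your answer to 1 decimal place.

Set 11550·e^(0.74t) = 198100·e^(0.38t).
e^((0.74 − 0.38)t) = 198100/11550 → e^(0.36·t) = 17.152.
0.36·t = ln(17.152) = 2.8421, so t = 2.8421/0.36 = 7.8947.

7.9 hours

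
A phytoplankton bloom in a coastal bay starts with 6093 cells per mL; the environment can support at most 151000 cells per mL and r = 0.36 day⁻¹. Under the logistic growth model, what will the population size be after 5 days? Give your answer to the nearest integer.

A = (K − N₀)/N₀ = (151000 − 6093)/6093 = 23.783.
N(t) = K/(1 + A·e^(−rt)) = 151000/(1 + 23.783×e^(−0.36×5)).
e^(−1.8) = 0.1653; denominator = 1 + 23.783×0.1653 = 4.9312.
N = 151000/4.9312 = 30621.2.

30621 cells per mL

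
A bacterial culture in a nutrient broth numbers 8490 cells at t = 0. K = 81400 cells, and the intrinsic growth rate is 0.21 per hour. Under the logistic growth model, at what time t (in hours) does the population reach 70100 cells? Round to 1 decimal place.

18.9 hours

A = (K − N₀)/N₀ = (81400 − 8490)/8490 = 8.5878.
Solve 81400/(1 + 8.5878·e^(−0.21t)) = 70100: 1 + 8.5878·e^(−0.21t) = 1.1612, so e^(−0.21t) = 0.0187707.
−0.21·t = ln(0.0187707) = -3.9755, so t = 3.9755/0.21 = 18.931.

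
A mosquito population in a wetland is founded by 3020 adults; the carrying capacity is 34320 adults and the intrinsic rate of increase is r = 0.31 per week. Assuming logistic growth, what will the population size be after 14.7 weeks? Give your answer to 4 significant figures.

30950 adults

A = (K − N₀)/N₀ = (34320 − 3020)/3020 = 10.364.
N(t) = K/(1 + A·e^(−rt)) = 34320/(1 + 10.364×e^(−0.31×14.7)).
e^(−4.557) = 0.010493; denominator = 1 + 10.364×0.010493 = 1.1088.
N = 34320/1.1088 = 30953.6.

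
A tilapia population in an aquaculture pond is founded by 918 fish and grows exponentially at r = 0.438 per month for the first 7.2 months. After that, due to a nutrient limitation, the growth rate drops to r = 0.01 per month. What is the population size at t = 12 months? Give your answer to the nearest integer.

Phase 1: N(7.2) = 918·e^(0.438×7.2) = 918·e^3.154 = 21499.8.
Phase 2 runs for 12 − 7.2 = 4.8 months at r = 0.01.
N(12) = 21499.8·e^(0.01×4.8) = 21499.8·e^0.048 = 22556.9.

22557 fish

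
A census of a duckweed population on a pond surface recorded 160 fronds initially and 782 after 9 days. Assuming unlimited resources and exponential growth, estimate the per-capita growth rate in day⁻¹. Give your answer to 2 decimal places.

From N(t) = N₀·e^(rt): e^(r·9) = 782/160 = 4.8875.
r·9 = ln(4.8875) = 1.5867, so r = 1.5867/9 = 0.1763.

0.18 per day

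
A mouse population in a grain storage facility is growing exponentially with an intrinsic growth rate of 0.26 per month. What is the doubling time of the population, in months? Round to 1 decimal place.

Doubling time t_d = ln(2)/r = 0.6931/0.26 = 2.666.

2.7 months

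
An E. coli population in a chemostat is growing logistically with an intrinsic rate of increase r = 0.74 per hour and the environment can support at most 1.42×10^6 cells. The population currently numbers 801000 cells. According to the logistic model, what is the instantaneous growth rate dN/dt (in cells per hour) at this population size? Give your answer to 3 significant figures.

258000 cells per hour

dN/dt = rN(1 − N/K) = 0.74 × 801000 × (1 − 801000/1.42×10^6).
1 − 801000/1.42×10^6 = 0.43592; dN/dt = 0.74 × 801000 × 0.43592 = 2.58385×10^5.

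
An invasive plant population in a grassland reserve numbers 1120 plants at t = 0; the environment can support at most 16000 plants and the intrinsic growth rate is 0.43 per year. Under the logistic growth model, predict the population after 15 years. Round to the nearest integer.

15671 plants

A = (K − N₀)/N₀ = (16000 − 1120)/1120 = 13.286.
N(t) = K/(1 + A·e^(−rt)) = 16000/(1 + 13.286×e^(−0.43×15)).
e^(−6.45) = 0.0015805; denominator = 1 + 13.286×0.0015805 = 1.021.
N = 16000/1.021 = 15670.9.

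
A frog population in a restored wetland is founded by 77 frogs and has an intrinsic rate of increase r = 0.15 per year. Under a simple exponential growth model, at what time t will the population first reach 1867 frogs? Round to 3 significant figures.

Set N₀·e^(rt) = 1867: e^(0.15·t) = 1867/77 = 24.247.
0.15·t = ln(24.247) = 3.1883, so t = 3.1883/0.15 = 21.255.

21.3 years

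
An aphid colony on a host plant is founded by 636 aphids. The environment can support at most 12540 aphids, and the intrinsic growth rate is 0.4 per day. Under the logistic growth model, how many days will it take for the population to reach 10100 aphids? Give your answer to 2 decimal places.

10.87 days

A = (K − N₀)/N₀ = (12540 − 636)/636 = 18.717.
Solve 12540/(1 + 18.717·e^(−0.4t)) = 10100: 1 + 18.717·e^(−0.4t) = 1.2416, so e^(−0.4t) = 0.0129072.
−0.4·t = ln(0.0129072) = -4.35, so t = 4.35/0.4 = 10.875.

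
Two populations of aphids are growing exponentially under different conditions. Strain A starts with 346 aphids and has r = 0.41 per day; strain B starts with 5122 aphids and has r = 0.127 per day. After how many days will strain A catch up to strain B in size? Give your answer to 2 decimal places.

9.52 days

Set 346·e^(0.41t) = 5122·e^(0.127t).
e^((0.41 − 0.127)t) = 5122/346 → e^(0.283·t) = 14.803.
0.283·t = ln(14.803) = 2.6949, so t = 2.6949/0.283 = 9.5225.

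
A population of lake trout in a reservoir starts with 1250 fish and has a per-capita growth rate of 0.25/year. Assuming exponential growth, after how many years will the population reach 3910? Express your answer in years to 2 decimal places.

Set N₀·e^(rt) = 3910: e^(0.25·t) = 3910/1250 = 3.128.
0.25·t = ln(3.128) = 1.1404, so t = 1.1404/0.25 = 4.5616.

4.56 years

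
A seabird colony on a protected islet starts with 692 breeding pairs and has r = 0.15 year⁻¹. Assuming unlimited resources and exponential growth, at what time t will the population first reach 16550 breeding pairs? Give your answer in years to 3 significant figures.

Set N₀·e^(rt) = 16550: e^(0.15·t) = 16550/692 = 23.916.
0.15·t = ln(23.916) = 3.1746, so t = 3.1746/0.15 = 21.164.

21.2 years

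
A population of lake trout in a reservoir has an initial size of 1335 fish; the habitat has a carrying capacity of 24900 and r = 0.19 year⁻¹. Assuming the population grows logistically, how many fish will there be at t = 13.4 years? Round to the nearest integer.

A = (K − N₀)/N₀ = (24900 − 1335)/1335 = 17.652.
N(t) = K/(1 + A·e^(−rt)) = 24900/(1 + 17.652×e^(−0.19×13.4)).
e^(−2.546) = 0.078395; denominator = 1 + 17.652×0.078395 = 2.3838.
N = 24900/2.3838 = 10445.5.

10446 fish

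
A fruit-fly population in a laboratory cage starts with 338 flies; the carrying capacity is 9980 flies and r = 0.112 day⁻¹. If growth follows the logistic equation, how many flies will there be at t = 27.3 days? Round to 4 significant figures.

4264 flies

A = (K − N₀)/N₀ = (9980 − 338)/338 = 28.527.
N(t) = K/(1 + A·e^(−rt)) = 9980/(1 + 28.527×e^(−0.112×27.3)).
e^(−3.058) = 0.047; denominator = 1 + 28.527×0.047 = 2.3408.
N = 9980/2.3408 = 4263.57.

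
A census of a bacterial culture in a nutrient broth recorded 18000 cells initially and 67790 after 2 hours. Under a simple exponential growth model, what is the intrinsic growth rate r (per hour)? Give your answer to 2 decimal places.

From N(t) = N₀·e^(rt): e^(r·2) = 67790/18000 = 3.7661.
r·2 = ln(3.7661) = 1.326, so r = 1.326/2 = 0.66302.

0.66 per hour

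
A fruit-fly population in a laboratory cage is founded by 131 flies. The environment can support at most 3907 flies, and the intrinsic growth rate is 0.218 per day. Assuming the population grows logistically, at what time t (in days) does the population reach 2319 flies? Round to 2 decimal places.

17.16 days

A = (K − N₀)/N₀ = (3907 − 131)/131 = 28.824.
Solve 3907/(1 + 28.824·e^(−0.218t)) = 2319: 1 + 28.824·e^(−0.218t) = 1.6848, so e^(−0.218t) = 0.0237569.
−0.218·t = ln(0.0237569) = -3.7399, so t = 3.7399/0.218 = 17.155.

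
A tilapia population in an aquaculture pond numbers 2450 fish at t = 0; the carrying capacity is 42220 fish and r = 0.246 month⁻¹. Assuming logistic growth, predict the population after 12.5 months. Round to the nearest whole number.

A = (K − N₀)/N₀ = (42220 − 2450)/2450 = 16.233.
N(t) = K/(1 + A·e^(−rt)) = 42220/(1 + 16.233×e^(−0.246×12.5)).
e^(−3.075) = 0.04619; denominator = 1 + 16.233×0.04619 = 1.7498.
N = 42220/1.7498 = 24128.7.

24129 fish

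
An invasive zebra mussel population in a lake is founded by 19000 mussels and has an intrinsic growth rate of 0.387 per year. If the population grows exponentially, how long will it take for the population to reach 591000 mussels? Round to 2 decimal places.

8.88 years

Set N₀·e^(rt) = 591000: e^(0.387·t) = 591000/19000 = 31.105.
0.387·t = ln(31.105) = 3.4374, so t = 3.4374/0.387 = 8.8821.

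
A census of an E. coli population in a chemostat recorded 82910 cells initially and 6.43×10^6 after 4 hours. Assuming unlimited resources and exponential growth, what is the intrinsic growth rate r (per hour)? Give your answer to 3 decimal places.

From N(t) = N₀·e^(rt): e^(r·4) = 6.43×10^6/82910 = 77.554.
r·4 = ln(77.554) = 4.351, so r = 4.351/4 = 1.0877.

1.088 per hour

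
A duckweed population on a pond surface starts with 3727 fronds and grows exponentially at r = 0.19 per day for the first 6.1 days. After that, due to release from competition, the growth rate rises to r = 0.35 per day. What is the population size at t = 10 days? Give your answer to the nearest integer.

46507 fronds

Phase 1: N(6.1) = 3727·e^(0.19×6.1) = 3727·e^1.159 = 11877.
Phase 2 runs for 10 − 6.1 = 3.9 days at r = 0.35.
N(10) = 11877·e^(0.35×3.9) = 11877·e^1.365 = 46507.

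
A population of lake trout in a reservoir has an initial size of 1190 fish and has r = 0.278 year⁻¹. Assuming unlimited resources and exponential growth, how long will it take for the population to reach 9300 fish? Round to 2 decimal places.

7.40 years

Set N₀·e^(rt) = 9300: e^(0.278·t) = 9300/1190 = 7.8151.
0.278·t = ln(7.8151) = 2.0561, so t = 2.0561/0.278 = 7.3959.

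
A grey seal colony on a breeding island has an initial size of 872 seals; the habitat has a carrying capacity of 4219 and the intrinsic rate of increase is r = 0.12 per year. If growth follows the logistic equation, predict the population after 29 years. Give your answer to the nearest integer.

3773 seals

A = (K − N₀)/N₀ = (4219 − 872)/872 = 3.8383.
N(t) = K/(1 + A·e^(−rt)) = 4219/(1 + 3.8383×e^(−0.12×29)).
e^(−3.48) = 0.030807; denominator = 1 + 3.8383×0.030807 = 1.1182.
N = 4219/1.1182 = 3772.87.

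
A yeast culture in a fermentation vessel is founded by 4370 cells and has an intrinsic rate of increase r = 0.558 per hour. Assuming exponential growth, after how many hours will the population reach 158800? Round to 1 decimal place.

Set N₀·e^(rt) = 158800: e^(0.558·t) = 158800/4370 = 36.339.
0.558·t = ln(36.339) = 3.5929, so t = 3.5929/0.558 = 6.4389.

6.4 hours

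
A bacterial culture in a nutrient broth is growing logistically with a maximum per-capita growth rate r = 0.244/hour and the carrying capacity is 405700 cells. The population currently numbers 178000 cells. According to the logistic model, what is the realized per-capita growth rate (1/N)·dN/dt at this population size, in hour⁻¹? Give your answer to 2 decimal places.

0.14 per hour

(1/N)·dN/dt = r(1 − N/K) = 0.244 × (1 − 178000/405700).
= 0.244 × 0.56125 = 0.13695.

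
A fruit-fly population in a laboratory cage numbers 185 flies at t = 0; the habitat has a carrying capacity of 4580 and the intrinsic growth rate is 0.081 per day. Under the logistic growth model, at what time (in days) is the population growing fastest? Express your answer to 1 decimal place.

Logistic growth is fastest at N = K/2 = 2290.
A = (K − N₀)/N₀ = 23.757. Set K/(1 + A·e^(−rt)) = K/2 → A·e^(−rt) = 1.
e^(−0.081t) = 1/23.757 = 0.0420933, so t = ln(23.757)/0.081 = 3.1679/0.081 = 39.109.

39.1 days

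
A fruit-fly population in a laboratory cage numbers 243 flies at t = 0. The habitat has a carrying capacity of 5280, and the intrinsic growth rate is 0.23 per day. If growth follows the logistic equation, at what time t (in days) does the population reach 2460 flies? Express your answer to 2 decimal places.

A = (K − N₀)/N₀ = (5280 − 243)/243 = 20.728.
Solve 5280/(1 + 20.728·e^(−0.23t)) = 2460: 1 + 20.728·e^(−0.23t) = 2.1463, so e^(−0.23t) = 0.055303.
−0.23·t = ln(0.055303) = -2.8949, so t = 2.8949/0.23 = 12.587.

12.59 days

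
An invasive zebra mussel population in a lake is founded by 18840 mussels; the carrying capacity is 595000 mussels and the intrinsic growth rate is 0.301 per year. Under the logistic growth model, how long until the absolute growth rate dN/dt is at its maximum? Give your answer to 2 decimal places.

11.36 years

Logistic growth is fastest at N = K/2 = 297500.
A = (K − N₀)/N₀ = 30.582. Set K/(1 + A·e^(−rt)) = K/2 → A·e^(−rt) = 1.
e^(−0.301t) = 1/30.582 = 0.0326993, so t = ln(30.582)/0.301 = 3.4204/0.301 = 11.363.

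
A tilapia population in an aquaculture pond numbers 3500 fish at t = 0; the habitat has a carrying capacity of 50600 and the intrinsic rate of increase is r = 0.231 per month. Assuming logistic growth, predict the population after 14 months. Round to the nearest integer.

33067 fish

A = (K − N₀)/N₀ = (50600 − 3500)/3500 = 13.457.
N(t) = K/(1 + A·e^(−rt)) = 50600/(1 + 13.457×e^(−0.231×14)).
e^(−3.234) = 0.0394; denominator = 1 + 13.457×0.0394 = 1.5302.
N = 50600/1.5302 = 33067.4.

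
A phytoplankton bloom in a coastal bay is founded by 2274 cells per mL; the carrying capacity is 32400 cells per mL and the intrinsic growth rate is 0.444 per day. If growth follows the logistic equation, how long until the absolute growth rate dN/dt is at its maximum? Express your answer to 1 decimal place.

Logistic growth is fastest at N = K/2 = 16200.
A = (K − N₀)/N₀ = 13.248. Set K/(1 + A·e^(−rt)) = K/2 → A·e^(−rt) = 1.
e^(−0.444t) = 1/13.248 = 0.075483, so t = ln(13.248)/0.444 = 2.5838/0.444 = 5.8195.

5.8 days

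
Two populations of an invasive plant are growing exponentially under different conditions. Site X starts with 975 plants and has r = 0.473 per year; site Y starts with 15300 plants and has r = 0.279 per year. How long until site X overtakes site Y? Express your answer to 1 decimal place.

Set 975·e^(0.473t) = 15300·e^(0.279t).
e^((0.473 − 0.279)t) = 15300/975 → e^(0.194·t) = 15.692.
0.194·t = ln(15.692) = 2.7532, so t = 2.7532/0.194 = 14.192.

14.2 years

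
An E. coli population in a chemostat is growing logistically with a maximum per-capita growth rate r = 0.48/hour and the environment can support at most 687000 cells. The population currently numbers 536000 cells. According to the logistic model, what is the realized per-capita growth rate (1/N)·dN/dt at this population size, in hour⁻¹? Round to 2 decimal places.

0.11 per hour

(1/N)·dN/dt = r(1 − N/K) = 0.48 × (1 − 536000/687000).
= 0.48 × 0.2198 = 0.1055.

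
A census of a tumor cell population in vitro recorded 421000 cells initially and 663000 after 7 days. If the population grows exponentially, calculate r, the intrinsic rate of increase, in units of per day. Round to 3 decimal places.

From N(t) = N₀·e^(rt): e^(r·7) = 663000/421000 = 1.5748.
r·7 = ln(1.5748) = 0.45414, so r = 0.45414/7 = 0.064877.

0.065 per day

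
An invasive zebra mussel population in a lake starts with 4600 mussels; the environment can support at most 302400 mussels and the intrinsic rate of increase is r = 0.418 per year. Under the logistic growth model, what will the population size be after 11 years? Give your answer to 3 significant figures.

183000 mussels

A = (K − N₀)/N₀ = (302400 − 4600)/4600 = 64.739.
N(t) = K/(1 + A·e^(−rt)) = 302400/(1 + 64.739×e^(−0.418×11)).
e^(−4.598) = 0.010072; denominator = 1 + 64.739×0.010072 = 1.652.
N = 302400/1.652 = 183045.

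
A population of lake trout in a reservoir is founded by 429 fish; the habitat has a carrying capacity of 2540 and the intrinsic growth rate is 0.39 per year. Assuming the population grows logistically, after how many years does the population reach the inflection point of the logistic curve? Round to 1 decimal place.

Logistic growth is fastest at N = K/2 = 1270.
A = (K − N₀)/N₀ = 4.9207. Set K/(1 + A·e^(−rt)) = K/2 → A·e^(−rt) = 1.
e^(−0.39t) = 1/4.9207 = 0.203221, so t = ln(4.9207)/0.39 = 1.5935/0.39 = 4.0858.

4.1 years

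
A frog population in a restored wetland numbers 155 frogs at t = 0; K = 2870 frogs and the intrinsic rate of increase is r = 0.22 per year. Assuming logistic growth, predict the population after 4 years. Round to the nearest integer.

347 frogs

A = (K − N₀)/N₀ = (2870 − 155)/155 = 17.516.
N(t) = K/(1 + A·e^(−rt)) = 2870/(1 + 17.516×e^(−0.22×4)).
e^(−0.88) = 0.41478; denominator = 1 + 17.516×0.41478 = 8.2654.
N = 2870/8.2654 = 347.231.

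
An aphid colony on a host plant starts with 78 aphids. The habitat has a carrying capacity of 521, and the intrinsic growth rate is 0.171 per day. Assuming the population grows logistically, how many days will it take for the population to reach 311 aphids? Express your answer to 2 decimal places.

12.45 days

A = (K − N₀)/N₀ = (521 − 78)/78 = 5.6795.
Solve 521/(1 + 5.6795·e^(−0.171t)) = 311: 1 + 5.6795·e^(−0.171t) = 1.6752, so e^(−0.171t) = 0.118891.
−0.171·t = ln(0.118891) = -2.1295, so t = 2.1295/0.171 = 12.453.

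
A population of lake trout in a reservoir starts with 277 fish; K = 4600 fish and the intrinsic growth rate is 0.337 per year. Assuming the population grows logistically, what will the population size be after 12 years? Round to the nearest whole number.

A = (K − N₀)/N₀ = (4600 − 277)/277 = 15.606.
N(t) = K/(1 + A·e^(−rt)) = 4600/(1 + 15.606×e^(−0.337×12)).
e^(−4.044) = 0.017527; denominator = 1 + 15.606×0.017527 = 1.2735.
N = 4600/1.2735 = 3611.98.

3612 fish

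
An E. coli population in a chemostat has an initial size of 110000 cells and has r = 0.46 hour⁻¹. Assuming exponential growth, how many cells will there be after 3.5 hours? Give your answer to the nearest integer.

550309 cells

N(t) = N₀·e^(rt) = 110000 × e^(0.46×3.5) = 110000 × e^1.61.
e^1.61 ≈ 5.0028, so N ≈ 110000 × 5.0028 = 550309.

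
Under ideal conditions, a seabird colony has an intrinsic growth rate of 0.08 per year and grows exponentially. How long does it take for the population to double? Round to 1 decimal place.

Doubling time t_d = ln(2)/r = 0.6931/0.08 = 8.6643.

8.7 years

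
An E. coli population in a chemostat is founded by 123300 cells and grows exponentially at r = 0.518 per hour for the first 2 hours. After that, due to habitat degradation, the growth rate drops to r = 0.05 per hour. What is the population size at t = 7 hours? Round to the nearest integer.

446134 cells

Phase 1: N(2) = 123300·e^(0.518×2) = 123300·e^1.036 = 347450.
Phase 2 runs for 7 − 2 = 5 hours at r = 0.05.
N(7) = 347450·e^(0.05×5) = 347450·e^0.25 = 446134.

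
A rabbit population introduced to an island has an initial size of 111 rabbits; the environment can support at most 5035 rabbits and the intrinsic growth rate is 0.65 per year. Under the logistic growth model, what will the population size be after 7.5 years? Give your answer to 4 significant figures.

3761 rabbits

A = (K − N₀)/N₀ = (5035 − 111)/111 = 44.36.
N(t) = K/(1 + A·e^(−rt)) = 5035/(1 + 44.36×e^(−0.65×7.5)).
e^(−4.875) = 0.0076351; denominator = 1 + 44.36×0.0076351 = 1.3387.
N = 5035/1.3387 = 3761.12.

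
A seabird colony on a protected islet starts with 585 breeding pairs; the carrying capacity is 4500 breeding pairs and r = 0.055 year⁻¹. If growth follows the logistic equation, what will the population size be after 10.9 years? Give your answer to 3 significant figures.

A = (K − N₀)/N₀ = (4500 − 585)/585 = 6.6923.
N(t) = K/(1 + A·e^(−rt)) = 4500/(1 + 6.6923×e^(−0.055×10.9)).
e^(−0.5995) = 0.54909; denominator = 1 + 6.6923×0.54909 = 4.6747.
N = 4500/4.6747 = 962.638.

963 breeding pairs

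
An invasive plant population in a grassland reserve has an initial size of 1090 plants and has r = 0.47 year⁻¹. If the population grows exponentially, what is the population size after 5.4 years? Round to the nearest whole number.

13793 plants

N(t) = N₀·e^(rt) = 1090 × e^(0.47×5.4) = 1090 × e^2.538.
e^2.538 ≈ 12.654, so N ≈ 1090 × 12.654 = 13793.2.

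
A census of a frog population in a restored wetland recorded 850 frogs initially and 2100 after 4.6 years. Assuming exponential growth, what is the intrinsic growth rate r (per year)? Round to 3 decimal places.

From N(t) = N₀·e^(rt): e^(r·4.6) = 2100/850 = 2.4706.
r·4.6 = ln(2.4706) = 0.90446, so r = 0.90446/4.6 = 0.19662.

0.197 per year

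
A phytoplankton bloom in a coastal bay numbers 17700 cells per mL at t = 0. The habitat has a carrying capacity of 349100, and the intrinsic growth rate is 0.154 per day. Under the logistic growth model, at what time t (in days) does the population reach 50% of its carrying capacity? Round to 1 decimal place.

A = (K − N₀)/N₀ = (349100 − 17700)/17700 = 18.723.
Solve 349100/(1 + 18.723·e^(−0.154t)) = 174550: 1 + 18.723·e^(−0.154t) = 2, so e^(−0.154t) = 0.0534098.
−0.154·t = ln(0.0534098) = -2.9298, so t = 2.9298/0.154 = 19.024.

19.0 days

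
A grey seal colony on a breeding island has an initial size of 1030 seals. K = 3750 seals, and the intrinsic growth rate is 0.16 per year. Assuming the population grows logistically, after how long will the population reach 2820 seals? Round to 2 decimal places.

13.00 years

A = (K − N₀)/N₀ = (3750 − 1030)/1030 = 2.6408.
Solve 3750/(1 + 2.6408·e^(−0.16t)) = 2820: 1 + 2.6408·e^(−0.16t) = 1.3298, so e^(−0.16t) = 0.124883.
−0.16·t = ln(0.124883) = -2.0804, so t = 2.0804/0.16 = 13.002.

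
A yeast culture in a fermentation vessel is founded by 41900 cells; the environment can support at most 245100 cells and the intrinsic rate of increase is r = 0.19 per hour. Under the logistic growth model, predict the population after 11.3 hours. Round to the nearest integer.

A = (K − N₀)/N₀ = (245100 − 41900)/41900 = 4.8496.
N(t) = K/(1 + A·e^(−rt)) = 245100/(1 + 4.8496×e^(−0.19×11.3)).
e^(−2.147) = 0.11683; denominator = 1 + 4.8496×0.11683 = 1.5666.
N = 245100/1.5666 = 156453.

156453 cells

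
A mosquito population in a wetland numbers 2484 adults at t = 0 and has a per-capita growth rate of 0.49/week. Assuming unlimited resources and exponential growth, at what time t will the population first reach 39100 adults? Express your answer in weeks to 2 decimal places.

5.63 weeks

Set N₀·e^(rt) = 39100: e^(0.49·t) = 39100/2484 = 15.741.
0.49·t = ln(15.741) = 2.7563, so t = 2.7563/0.49 = 5.625.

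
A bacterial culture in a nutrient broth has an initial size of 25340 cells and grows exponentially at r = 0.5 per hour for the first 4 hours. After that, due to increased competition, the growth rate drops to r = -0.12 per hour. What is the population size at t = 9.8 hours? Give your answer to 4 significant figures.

Phase 1: N(4) = 25340·e^(0.5×4) = 25340·e^2 = 187239.
Phase 2 runs for 9.8 − 4 = 5.8 hours at r = -0.12.
N(9.8) = 187239·e^(-0.12×5.8) = 187239·e^-0.696 = 93352.6.

93350 cells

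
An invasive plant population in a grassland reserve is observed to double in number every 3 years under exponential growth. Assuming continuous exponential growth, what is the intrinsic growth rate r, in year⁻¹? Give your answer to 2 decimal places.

r = ln(2)/t_d = 0.6931/3 = 0.23105.

0.23 per year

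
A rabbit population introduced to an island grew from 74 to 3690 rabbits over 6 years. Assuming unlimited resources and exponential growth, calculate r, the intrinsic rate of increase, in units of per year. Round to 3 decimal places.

From N(t) = N₀·e^(rt): e^(r·6) = 3690/74 = 49.865.
r·6 = ln(49.865) = 3.9093, so r = 3.9093/6 = 0.65155.

0.652 per year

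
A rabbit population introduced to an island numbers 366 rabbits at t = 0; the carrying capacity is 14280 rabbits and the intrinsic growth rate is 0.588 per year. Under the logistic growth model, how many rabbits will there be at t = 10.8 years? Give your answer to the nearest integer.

A = (K − N₀)/N₀ = (14280 − 366)/366 = 38.016.
N(t) = K/(1 + A·e^(−rt)) = 14280/(1 + 38.016×e^(−0.588×10.8)).
e^(−6.35) = 0.001746; denominator = 1 + 38.016×0.001746 = 1.0664.
N = 14280/1.0664 = 13391.1.

13391 rabbits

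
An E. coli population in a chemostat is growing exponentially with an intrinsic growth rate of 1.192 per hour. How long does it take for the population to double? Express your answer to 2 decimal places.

0.58 hours

Doubling time t_d = ln(2)/r = 0.6931/1.192 = 0.5815.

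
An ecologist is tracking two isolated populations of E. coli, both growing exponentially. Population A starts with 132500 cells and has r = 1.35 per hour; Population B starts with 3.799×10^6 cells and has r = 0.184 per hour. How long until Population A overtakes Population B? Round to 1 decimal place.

Set 132500·e^(1.35t) = 3.799×10^6·e^(0.184t).
e^((1.35 − 0.184)t) = 3.799×10^6/132500 → e^(1.166·t) = 28.672.
1.166·t = ln(28.672) = 3.3559, so t = 3.3559/1.166 = 2.8781.

2.9 hours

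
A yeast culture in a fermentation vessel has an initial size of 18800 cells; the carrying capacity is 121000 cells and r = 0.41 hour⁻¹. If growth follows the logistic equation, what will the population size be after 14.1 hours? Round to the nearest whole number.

119004 cells

A = (K − N₀)/N₀ = (121000 − 18800)/18800 = 5.4362.
N(t) = K/(1 + A·e^(−rt)) = 121000/(1 + 5.4362×e^(−0.41×14.1)).
e^(−5.781) = 0.0030856; denominator = 1 + 5.4362×0.0030856 = 1.0168.
N = 121000/1.0168 = 119004.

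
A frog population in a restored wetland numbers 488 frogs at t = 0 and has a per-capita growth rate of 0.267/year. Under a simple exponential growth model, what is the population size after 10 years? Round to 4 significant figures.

7047 frogs

N(t) = N₀·e^(rt) = 488 × e^(0.267×10) = 488 × e^2.67.
e^2.67 ≈ 14.44, so N ≈ 488 × 14.44 = 7046.7.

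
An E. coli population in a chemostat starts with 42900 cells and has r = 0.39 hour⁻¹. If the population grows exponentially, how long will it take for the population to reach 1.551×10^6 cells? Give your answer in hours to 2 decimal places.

9.20 hours

Set N₀·e^(rt) = 1.551×10^6: e^(0.39·t) = 1.551×10^6/42900 = 36.154.
0.39·t = ln(36.154) = 3.5878, so t = 3.5878/0.39 = 9.1994.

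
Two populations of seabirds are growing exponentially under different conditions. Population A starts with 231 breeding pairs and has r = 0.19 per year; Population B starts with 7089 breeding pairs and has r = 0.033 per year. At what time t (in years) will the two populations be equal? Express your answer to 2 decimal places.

Set 231·e^(0.19t) = 7089·e^(0.033t).
e^((0.19 − 0.033)t) = 7089/231 → e^(0.157·t) = 30.688.
0.157·t = ln(30.688) = 3.4239, so t = 3.4239/0.157 = 21.808.

21.81 years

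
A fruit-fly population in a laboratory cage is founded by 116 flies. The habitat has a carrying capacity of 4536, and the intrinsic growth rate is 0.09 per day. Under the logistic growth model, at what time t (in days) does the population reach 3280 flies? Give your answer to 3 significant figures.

51.1 days

A = (K − N₀)/N₀ = (4536 − 116)/116 = 38.103.
Solve 4536/(1 + 38.103·e^(−0.09t)) = 3280: 1 + 38.103·e^(−0.09t) = 1.3829, so e^(−0.09t) = 0.0100497.
−0.09·t = ln(0.0100497) = -4.6002, so t = 4.6002/0.09 = 51.114.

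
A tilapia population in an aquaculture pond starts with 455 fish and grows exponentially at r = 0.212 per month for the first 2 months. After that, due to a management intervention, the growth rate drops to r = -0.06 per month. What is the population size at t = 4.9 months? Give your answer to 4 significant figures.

584.2 fish

Phase 1: N(2) = 455·e^(0.212×2) = 455·e^0.424 = 695.268.
Phase 2 runs for 4.9 − 2 = 2.9 months at r = -0.06.
N(4.9) = 695.268·e^(-0.06×2.9) = 695.268·e^-0.174 = 584.232.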